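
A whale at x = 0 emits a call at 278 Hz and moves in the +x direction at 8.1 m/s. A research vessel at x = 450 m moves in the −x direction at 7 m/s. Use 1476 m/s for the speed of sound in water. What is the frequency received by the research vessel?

281 Hz

The observer lies on the +x side, so the source is heading toward the observer and the observer is heading toward the source.
Both move, so f' = f · (v + v_o)/(v − v_s).
f' = 278 × (1476 + 7)/(1476 − 8.1) = 278 × 1483/1467.9 ≈ 281 Hz.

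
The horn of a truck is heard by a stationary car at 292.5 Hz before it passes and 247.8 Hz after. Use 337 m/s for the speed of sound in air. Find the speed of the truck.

28 m/s

f₁/f₂ = (v + v_s)/(v − v_s), so v_s = v · (f₁ − f₂)/(f₁ + f₂).
v_s = 337 × (292.5 − 247.8)/(292.5 + 247.8) = 337 × 44.7/540.3 ≈ 28 m/s.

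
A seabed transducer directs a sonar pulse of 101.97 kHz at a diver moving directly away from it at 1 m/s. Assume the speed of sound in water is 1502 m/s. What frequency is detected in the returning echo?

101.8 kHz

At the diver (a moving observer), f₁ = f₀ · (v − u)/v = 101.97 × 1501/1502 ≈ 101.9 kHz.
On reflection it acts as a source moving away from the stationary detector: f₂ = f₁ · v/(v + u) = 101.9 × 1502/1503 ≈ 101.8 kHz.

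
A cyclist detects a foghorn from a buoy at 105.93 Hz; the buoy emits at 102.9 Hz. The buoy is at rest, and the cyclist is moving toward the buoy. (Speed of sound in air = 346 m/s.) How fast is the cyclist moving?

f' = f · (v + v_o)/v ⇒ v_o = v · |f'/f − 1|.
v_o = 346 × |105.93/102.9 − 1| = 346 × 0.02945 ≈ 10.2 m/s.

10.2 m/s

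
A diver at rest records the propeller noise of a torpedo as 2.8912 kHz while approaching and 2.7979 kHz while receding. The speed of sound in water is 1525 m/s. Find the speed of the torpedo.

f₁/f₂ = (v + v_s)/(v − v_s), so v_s = v · (f₁ − f₂)/(f₁ + f₂).
v_s = 1525 × (2.8912 − 2.7979)/(2.8912 + 2.7979) = 1525 × 0.0933/5.6891 ≈ 25 m/s.

25 m/s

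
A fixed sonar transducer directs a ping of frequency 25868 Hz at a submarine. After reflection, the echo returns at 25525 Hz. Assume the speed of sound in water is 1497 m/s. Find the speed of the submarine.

Double Doppler shift off a moving reflector: f₂ = f₀ · (v + u)/(v − u) (u > 0 toward emitter).
Rearranging, u = v · (f₂ − f₀)/(f₂ + f₀) = 1497 × -343/51393 ≈ -10.0 m/s.
So the submarine is moving at 10.0 m/s away from the emitter.

10.0 m/s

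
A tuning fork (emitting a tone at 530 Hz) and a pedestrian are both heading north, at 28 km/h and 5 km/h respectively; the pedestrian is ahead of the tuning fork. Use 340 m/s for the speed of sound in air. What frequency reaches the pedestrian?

28 km/h = 7.778 m/s; 5 km/h = 1.389 m/s.
The pedestrian is ahead, so the tuning fork is moving toward it while the pedestrian is moving away from the tuning fork.
Both move, so f' = f · (v − v_o)/(v − v_s).
f' = 530 × (340 − 1.389)/(340 − 7.778) = 530 × 338.61/332.22 ≈ 540 Hz.

540 Hz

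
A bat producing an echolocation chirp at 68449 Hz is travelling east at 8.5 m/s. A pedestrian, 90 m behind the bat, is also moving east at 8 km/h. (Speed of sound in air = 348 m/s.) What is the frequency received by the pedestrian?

8 km/h = 2.222 m/s.
The pedestrian is behind, so the bat is moving away from it while the pedestrian is moving toward the bat.
Both move, so f' = f · (v + v_o)/(v + v_s).
f' = 68449 × (348 + 2.222)/(348 + 8.5) = 68449 × 350.22/356.5 ≈ 67244 Hz.

67244 Hz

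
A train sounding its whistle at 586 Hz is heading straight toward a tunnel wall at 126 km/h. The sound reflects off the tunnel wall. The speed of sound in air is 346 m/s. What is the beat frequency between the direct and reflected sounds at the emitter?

126 km/h = 35 m/s.
The tunnel wall receives the sound from a moving source: f₁ = f₀ · v/(v − v_e) = 586 × 346/311 ≈ 651.9 Hz.
On the return leg the train is a moving observer: f₂ = f₁ · (v + v_e)/v = 651.9 × 381/346 ≈ 717.9 Hz.
Equivalently f₂ = f₀ · (v + v_e)/(v − v_e).
Beat against the emitted tone: |f₂ − f₀| = 2v_e·f₀/(v − v_e) = 2 × 35 × 586/311 ≈ 132 Hz.

132 Hz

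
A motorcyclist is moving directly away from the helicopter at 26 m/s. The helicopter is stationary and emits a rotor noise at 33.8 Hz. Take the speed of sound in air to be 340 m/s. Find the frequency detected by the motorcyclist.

31.2 Hz

Only the observer moves, away from the source, so f' = f · (v − v_o)/v.
f' = 33.8 × (340 − 26)/340 = 33.8 × 314/340 ≈ 31.2 Hz.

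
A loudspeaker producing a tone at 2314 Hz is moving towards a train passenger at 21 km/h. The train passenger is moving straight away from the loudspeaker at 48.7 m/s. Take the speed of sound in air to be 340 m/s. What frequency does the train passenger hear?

2017 Hz

21 km/h = 5.833 m/s.
With source approaching and observer receding, f' = f · (v − v_o)/(v − v_s).
f' = 2314 × (340 − 48.7)/(340 − 5.833) = 2314 × 291.3/334.17 ≈ 2017 Hz.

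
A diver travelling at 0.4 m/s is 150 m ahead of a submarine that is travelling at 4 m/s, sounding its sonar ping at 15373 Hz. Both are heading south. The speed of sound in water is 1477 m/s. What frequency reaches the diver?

15411 Hz

The diver is ahead, so the submarine is moving toward it while the diver is moving away from the submarine.
Both move, so f' = f · (v − v_o)/(v − v_s).
f' = 15373 × (1477 − 0.4)/(1477 − 4) = 15373 × 1476.6/1473 ≈ 15411 Hz.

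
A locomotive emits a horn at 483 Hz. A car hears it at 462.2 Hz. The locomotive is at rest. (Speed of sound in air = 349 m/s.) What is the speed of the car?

f' < f, so the car is receding.
f' = f · (v − v_o)/v ⇒ v_o = v · |f'/f − 1|.
v_o = 349 × |462.2/483 − 1| = 349 × 0.04306 ≈ 15.0 m/s.

15.0 m/s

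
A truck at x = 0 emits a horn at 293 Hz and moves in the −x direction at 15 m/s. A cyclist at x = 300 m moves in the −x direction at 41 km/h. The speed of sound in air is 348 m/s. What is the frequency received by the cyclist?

290 Hz

41 km/h = 11.39 m/s.
The observer lies on the +x side, so the source is heading away from the observer and the observer is heading toward the source.
Both move, so f' = f · (v + v_o)/(v + v_s).
f' = 293 × (348 + 11.39)/(348 + 15) = 293 × 359.39/363 ≈ 290 Hz.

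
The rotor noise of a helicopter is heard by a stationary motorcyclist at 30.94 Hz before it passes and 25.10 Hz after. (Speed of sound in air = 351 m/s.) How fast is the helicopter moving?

f₁/f₂ = (v + v_s)/(v − v_s), so v_s = v · (f₁ − f₂)/(f₁ + f₂).
v_s = 351 × (30.94 − 25.10)/(30.94 + 25.10) = 351 × 5.84/56.04 ≈ 37 m/s.

37 m/s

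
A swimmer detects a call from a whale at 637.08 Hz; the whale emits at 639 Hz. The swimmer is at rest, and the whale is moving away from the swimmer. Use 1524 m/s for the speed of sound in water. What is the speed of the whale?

f' = f · v/(v + v_s) ⇒ v_s = v · |1 − f/f'|.
v_s = 1524 × |1 − 639/637.08| = 1524 × 0.003014 ≈ 4.6 m/s.

4.6 m/s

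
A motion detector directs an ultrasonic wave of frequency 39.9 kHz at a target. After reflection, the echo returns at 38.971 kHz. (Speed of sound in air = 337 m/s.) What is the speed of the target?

4.0 m/s

Double Doppler shift off a moving reflector: f₂ = f₀ · (v + u)/(v − u) (u > 0 toward emitter).
Rearranging, u = v · (f₂ − f₀)/(f₂ + f₀) = 337 × -0.929/78.871 ≈ -4.0 m/s.
So the target is moving at 4.0 m/s away from the emitter.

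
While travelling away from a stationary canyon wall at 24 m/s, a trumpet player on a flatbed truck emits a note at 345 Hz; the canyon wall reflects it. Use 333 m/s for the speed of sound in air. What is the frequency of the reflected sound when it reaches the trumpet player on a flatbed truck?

The canyon wall receives the sound from a moving source: f₁ = f₀ · v/(v + v_e) = 345 × 333/357 ≈ 322 Hz.
On the return leg the trumpet player on a flatbed truck is a moving observer: f₂ = f₁ · (v − v_e)/v = 322 × 309/333 ≈ 299 Hz.

299 Hz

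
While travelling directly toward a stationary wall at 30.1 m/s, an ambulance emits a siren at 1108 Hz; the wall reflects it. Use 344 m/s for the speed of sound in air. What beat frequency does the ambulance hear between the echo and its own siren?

212 Hz

The wall receives the sound from a moving source: f₁ = f₀ · v/(v − v_e) = 1108 × 344/313.9 ≈ 1214 Hz.
On the return leg the ambulance is a moving observer: f₂ = f₁ · (v + v_e)/v = 1214 × 374.1/344 ≈ 1320 Hz.
Beat against the emitted tone: |f₂ − f₀| = 2v_e·f₀/(v − v_e) = 2 × 30.1 × 1108/313.9 ≈ 212 Hz.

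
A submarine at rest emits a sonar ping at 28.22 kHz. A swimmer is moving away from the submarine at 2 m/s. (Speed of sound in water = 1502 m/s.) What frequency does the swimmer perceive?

28.2 kHz

Only the observer moves, away from the source, so f' = f · (v − v_o)/v.
f' = 28.22 × (1502 − 2)/1502 = 28.22 × 1500/1502 ≈ 28.2 kHz.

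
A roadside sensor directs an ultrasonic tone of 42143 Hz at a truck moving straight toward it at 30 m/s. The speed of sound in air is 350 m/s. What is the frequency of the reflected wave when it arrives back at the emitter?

At the truck (a moving observer), f₁ = f₀ · (v + u)/v = 42143 × 380/350 ≈ 45755 Hz.
The reflection then acts as a moving source: f₂ = f₁ · v/(v − u) ≈ 50045 Hz.
Equivalently f₂ = f₀ · (v + u)/(v − u).

50045 Hz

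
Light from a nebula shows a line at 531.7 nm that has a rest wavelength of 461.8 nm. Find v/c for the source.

0.140

λ'/λ₀ = 1.1514 > 1 (redshift), so the source is receding.
λ'/λ₀ = √((1 + β)/(1 − β)) for a receding source ⇒ β = (r² − 1)/(r² + 1) with r = λ'/λ₀.
β = (1.3256 − 1)/(1.3256 + 1) ≈ 0.140.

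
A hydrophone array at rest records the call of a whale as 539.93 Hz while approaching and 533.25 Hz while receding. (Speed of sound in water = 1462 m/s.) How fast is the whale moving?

9.1 m/s

f₁/f₂ = (v + v_s)/(v − v_s), so v_s = v · (f₁ − f₂)/(f₁ + f₂).
v_s = 1462 × (539.93 − 533.25)/(539.93 + 533.25) = 1462 × 6.68/1073.18 ≈ 9.1 m/s.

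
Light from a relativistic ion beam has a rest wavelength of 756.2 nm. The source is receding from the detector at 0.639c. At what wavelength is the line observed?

1611.3 nm

Relativistic Doppler for wavelength: λ' = λ₀ · √((1 + β)/(1 − β)).
λ' = 756.2 × √(1.6390/0.3610) = 756.2 × 2.13077 ≈ 1611.3 nm.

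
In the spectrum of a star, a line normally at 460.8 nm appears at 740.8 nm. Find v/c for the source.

λ'/λ₀ = 1.6076 > 1 (redshift), so the source is receding.
λ'/λ₀ = √((1 + β)/(1 − β)) for a receding source ⇒ β = (r² − 1)/(r² + 1) with r = λ'/λ₀.
β = (2.5845 − 1)/(2.5845 + 1) ≈ 0.442.

0.442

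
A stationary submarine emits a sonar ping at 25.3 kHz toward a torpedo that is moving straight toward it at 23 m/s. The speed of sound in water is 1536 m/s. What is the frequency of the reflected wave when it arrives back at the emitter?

The torpedo first receives the wave as a moving observer: f₁ = f₀ · (v + u)/v = 25.3 × (1536 + 23)/1536 ≈ 25.7 kHz.
The reflection then acts as a moving source: f₂ = f₁ · v/(v − u) ≈ 26.1 kHz.

26.1 kHz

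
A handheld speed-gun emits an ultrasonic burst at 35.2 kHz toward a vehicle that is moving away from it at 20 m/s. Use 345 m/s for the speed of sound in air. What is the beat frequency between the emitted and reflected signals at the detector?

At the vehicle (a moving observer), f₁ = f₀ · (v − u)/v = 35.2 × 325/345 ≈ 33.16 kHz.
On reflection it acts as a source moving away from the stationary detector: f₂ = f₁ · v/(v + u) = 33.16 × 345/365 ≈ 31.34 kHz.
Beat frequency (with f₀ = 35200 Hz): |f₂ − f₀| = 2u·f₀/(v + u) = 2 × 20 × 35200/365 ≈ 3858 Hz.

3858 Hz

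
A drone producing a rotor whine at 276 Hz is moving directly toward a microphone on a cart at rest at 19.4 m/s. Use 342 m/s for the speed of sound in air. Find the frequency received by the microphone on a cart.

With the source moving toward a stationary observer, f' = f · v/(v − v_s).
f' = 276 × 342/(342 − 19.4) = 276 × 342/322.6 ≈ 293 Hz.

293 Hz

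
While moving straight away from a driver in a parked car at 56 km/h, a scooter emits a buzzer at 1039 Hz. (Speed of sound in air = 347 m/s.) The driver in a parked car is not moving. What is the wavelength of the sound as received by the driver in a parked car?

56 km/h = 15.56 m/s.
Moving source, stationary observer: f' = f · v/(v + v_s) since the source is receding.
f' = 1039 × 347/(347 + 15.56) ≈ 994 Hz.
λ' = v/f' = 347/994.421 ≈ 34.9 cm.

34.9 cm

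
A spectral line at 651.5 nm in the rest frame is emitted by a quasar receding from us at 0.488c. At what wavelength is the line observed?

1110.7 nm

Relativistic Doppler for wavelength: λ' = λ₀ · √((1 + β)/(1 − β)).
λ' = 651.5 × √(1.4880/0.5120) = 651.5 × 1.70477 ≈ 1110.7 nm.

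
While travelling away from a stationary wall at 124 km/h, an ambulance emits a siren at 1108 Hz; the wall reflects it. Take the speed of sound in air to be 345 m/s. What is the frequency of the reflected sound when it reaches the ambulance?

124 km/h = 34.44 m/s.
The wall receives the sound from a moving source: f₁ = f₀ · v/(v + v_e) = 1108 × 345/379.44 ≈ 1007 Hz.
On the return leg the ambulance is a moving observer: f₂ = f₁ · (v − v_e)/v = 1007 × 310.56/345 ≈ 907 Hz.
Equivalently f₂ = f₀ · (v − v_e)/(v + v_e).

907 Hz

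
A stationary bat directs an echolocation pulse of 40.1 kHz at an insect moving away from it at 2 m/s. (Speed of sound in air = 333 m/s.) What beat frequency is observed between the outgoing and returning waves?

479 Hz

At the insect (a moving observer), f₁ = f₀ · (v − u)/v = 40.1 × 331/333 ≈ 39.859 kHz.
On reflection it acts as a source moving away from the stationary detector: f₂ = f₁ · v/(v + u) = 39.859 × 333/335 ≈ 39.621 kHz.
Equivalently f₂ = f₀ · (v − u)/(v + u).
Beat frequency (with f₀ = 40100 Hz): |f₂ − f₀| = 2u·f₀/(v + u) = 2 × 2 × 40100/335 ≈ 479 Hz.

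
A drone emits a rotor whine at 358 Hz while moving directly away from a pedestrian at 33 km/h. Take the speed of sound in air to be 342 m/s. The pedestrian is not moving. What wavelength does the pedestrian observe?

98.1 cm

33 km/h = 9.167 m/s.
Only the source moves, away from the listener, so f' = f · v/(v + v_s).
f' = 358 × 342/(342 + 9.167) ≈ 349 Hz.
λ' = v/f' = 342/348.655 ≈ 98.1 cm.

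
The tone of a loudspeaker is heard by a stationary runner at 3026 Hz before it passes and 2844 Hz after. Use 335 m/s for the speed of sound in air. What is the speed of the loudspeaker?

10.4 m/s

f₁/f₂ = (v + v_s)/(v − v_s), so v_s = v · (f₁ − f₂)/(f₁ + f₂).
v_s = 335 × (3026 − 2844)/(3026 + 2844) = 335 × 182/5870 ≈ 10.4 m/s.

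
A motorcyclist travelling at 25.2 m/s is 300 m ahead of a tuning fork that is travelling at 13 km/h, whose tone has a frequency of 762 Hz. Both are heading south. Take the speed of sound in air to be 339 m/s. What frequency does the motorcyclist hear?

713 Hz

13 km/h = 3.611 m/s.
The motorcyclist is ahead, so the tuning fork is moving toward it while the motorcyclist is moving away from the tuning fork.
With source approaching and observer receding, f' = f · (v − v_o)/(v − v_s).
f' = 762 × (339 − 25.2)/(339 − 3.611) = 762 × 313.8/335.39 ≈ 713 Hz.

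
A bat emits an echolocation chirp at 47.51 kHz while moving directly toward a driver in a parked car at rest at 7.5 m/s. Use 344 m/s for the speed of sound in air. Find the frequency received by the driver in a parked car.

48.6 kHz

Only the source moves, toward the listener, so f' = f · v/(v − v_s).
f' = 47.51 × 344/(344 − 7.5) = 47.51 × 344/336.5 ≈ 48.6 kHz.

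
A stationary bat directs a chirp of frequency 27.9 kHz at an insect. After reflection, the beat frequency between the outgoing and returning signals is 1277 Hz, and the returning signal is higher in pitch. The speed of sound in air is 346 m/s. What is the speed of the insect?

Double Doppler shift off a moving reflector: f₂ = f₀ · (v + u)/(v − u) (u > 0 toward emitter).
Returning signal is higher, so f₂ = f₀ + Δf = 27900 + 1277 = 29177 Hz.
Rearranging, u = v · (f₂ − f₀)/(f₂ + f₀) = 346 × 1277/57077 ≈ 7.7 m/s.
So the insect is moving at 7.7 m/s toward the emitter.

7.7 m/s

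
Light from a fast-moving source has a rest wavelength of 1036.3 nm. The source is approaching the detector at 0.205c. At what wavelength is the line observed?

841.7 nm

Relativistic Doppler for wavelength: λ' = λ₀ · √((1 − β)/(1 + β)).
λ' = 1036.3 × √(0.7950/1.2050) = 1036.3 × 0.81225 ≈ 841.7 nm.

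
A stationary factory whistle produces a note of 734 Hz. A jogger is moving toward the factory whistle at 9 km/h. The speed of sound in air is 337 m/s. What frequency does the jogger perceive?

9 km/h = 2.5 m/s.
Moving observer, stationary source: f' = f · (v + v_o)/v.
f' = 734 × (337 + 2.5)/337 = 734 × 339.5/337 ≈ 739 Hz.

739 Hz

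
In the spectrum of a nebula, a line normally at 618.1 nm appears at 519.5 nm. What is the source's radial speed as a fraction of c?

λ'/λ₀ = 0.8405 < 1 (blueshift), so the source is approaching.
λ'/λ₀ = √((1 − β)/(1 + β)) for an approaching source ⇒ β = (1 − r²)/(1 + r²) with r = λ'/λ₀.
β = (1 − 0.7064)/(1 + 0.7064) ≈ 0.172.

0.172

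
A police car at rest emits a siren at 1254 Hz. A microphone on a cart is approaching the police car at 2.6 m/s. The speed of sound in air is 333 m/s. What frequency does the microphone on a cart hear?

1264 Hz

Only the observer moves, toward the source, so f' = f · (v + v_o)/v.
f' = 1254 × (333 + 2.6)/333 = 1254 × 335.6/333 ≈ 1264 Hz.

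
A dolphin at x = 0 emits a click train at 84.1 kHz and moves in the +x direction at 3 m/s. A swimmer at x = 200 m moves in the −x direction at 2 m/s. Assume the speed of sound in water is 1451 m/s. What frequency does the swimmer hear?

84.4 kHz

The observer lies on the +x side, so the source is heading toward the observer and the observer is heading toward the source.
With source approaching and observer approaching, f' = f · (v + v_o)/(v − v_s).
f' = 84.1 × (1451 + 2)/(1451 − 3) = 84.1 × 1453/1448 ≈ 84.4 kHz.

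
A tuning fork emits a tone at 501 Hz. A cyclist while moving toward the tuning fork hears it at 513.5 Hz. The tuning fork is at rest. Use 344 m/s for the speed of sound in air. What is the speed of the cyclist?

f' = f · (v + v_o)/v ⇒ v_o = v · |f'/f − 1|.
v_o = 344 × |513.5/501 − 1| = 344 × 0.02495 ≈ 8.6 m/s.

8.6 m/s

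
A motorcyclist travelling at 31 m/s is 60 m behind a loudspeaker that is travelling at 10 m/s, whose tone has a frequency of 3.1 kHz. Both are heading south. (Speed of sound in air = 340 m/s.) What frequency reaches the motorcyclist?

The motorcyclist is behind, so the loudspeaker is moving away from it while the motorcyclist is moving toward the loudspeaker.
General Doppler shift: f' = f · (v + v_o)/(v + v_s).
f' = 3.1 × (340 + 31)/(340 + 10) = 3.1 × 371/350 ≈ 3.29 kHz.

3.29 kHz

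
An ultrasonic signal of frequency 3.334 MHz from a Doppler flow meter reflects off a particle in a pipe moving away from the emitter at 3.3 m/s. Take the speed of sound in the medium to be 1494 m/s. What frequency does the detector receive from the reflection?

3.319 MHz

The particle in a pipe first receives the wave as a moving observer: f₁ = f₀ · (v − u)/v = 3.334 × (1494 − 3.3)/1494 ≈ 3.327 MHz.
On reflection it acts as a source moving away from the stationary detector: f₂ = f₁ · v/(v + u) = 3.327 × 1494/1497.3 ≈ 3.319 MHz.
Equivalently f₂ = f₀ · (v − u)/(v + u).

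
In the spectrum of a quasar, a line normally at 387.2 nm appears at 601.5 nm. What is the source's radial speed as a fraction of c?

0.414c

λ'/λ₀ = 1.5535 > 1 (redshift), so the source is receding.
λ'/λ₀ = √((1 + β)/(1 − β)) for a receding source ⇒ β = (r² − 1)/(r² + 1) with r = λ'/λ₀.
β = (2.4132 − 1)/(2.4132 + 1) ≈ 0.414.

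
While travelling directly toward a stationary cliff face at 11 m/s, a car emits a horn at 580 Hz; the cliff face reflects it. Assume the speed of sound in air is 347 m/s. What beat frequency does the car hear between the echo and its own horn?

38.0 Hz

The cliff face receives the sound from a moving source: f₁ = f₀ · v/(v − v_e) = 580 × 347/336 ≈ 599.0 Hz.
On the return leg the car is a moving observer: f₂ = f₁ · (v + v_e)/v = 599.0 × 358/347 ≈ 618.0 Hz.
Beat against the emitted tone: |f₂ − f₀| = 2v_e·f₀/(v − v_e) = 2 × 11 × 580/336 ≈ 38.0 Hz.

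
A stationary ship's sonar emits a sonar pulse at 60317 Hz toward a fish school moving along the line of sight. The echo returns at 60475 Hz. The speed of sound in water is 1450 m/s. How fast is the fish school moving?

1.90 m/s

Double Doppler shift off a moving reflector: f₂ = f₀ · (v + u)/(v − u) (u > 0 toward emitter).
Rearranging, u = v · (f₂ − f₀)/(f₂ + f₀) = 1450 × 158/120792 ≈ 1.90 m/s.
So the fish school is moving at 1.90 m/s toward the emitter.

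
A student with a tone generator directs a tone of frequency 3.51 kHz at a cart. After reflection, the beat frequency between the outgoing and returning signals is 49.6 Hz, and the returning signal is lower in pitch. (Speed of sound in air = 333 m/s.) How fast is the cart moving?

Double Doppler shift off a moving reflector: f₂ = f₀ · (v + u)/(v − u) (u > 0 toward emitter).
Returning signal is lower, so f₂ = f₀ − Δf = 3510 − 49.6 = 3460.4 Hz.
Rearranging, u = v · (f₂ − f₀)/(f₂ + f₀) = 333 × -49.6/6970.4 ≈ -2.37 m/s.
So the cart is moving at 2.37 m/s away from the emitter.

2.37 m/s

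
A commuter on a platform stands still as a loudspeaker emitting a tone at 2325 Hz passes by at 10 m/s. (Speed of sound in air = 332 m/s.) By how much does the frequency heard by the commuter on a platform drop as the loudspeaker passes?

140 Hz

Approaching: f₁ = f · v/(v − v_s) = 2325 × 332/322 ≈ 2397 Hz.
Receding: f₂ = f · v/(v + v_s) = 2325 × 332/342 ≈ 2257 Hz.
Drop: f₁ − f₂ = 2f·v·v_s/(v² − v_s²) = 2 × 2325 × 332 × 10/(332² − 10²) ≈ 140 Hz.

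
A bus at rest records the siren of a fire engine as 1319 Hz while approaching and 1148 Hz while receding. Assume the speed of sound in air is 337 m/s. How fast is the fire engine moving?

23.4 m/s

f₁/f₂ = (v + v_s)/(v − v_s), so v_s = v · (f₁ − f₂)/(f₁ + f₂).
v_s = 337 × (1319 − 1148)/(1319 + 1148) = 337 × 171/2467 ≈ 23.4 m/s.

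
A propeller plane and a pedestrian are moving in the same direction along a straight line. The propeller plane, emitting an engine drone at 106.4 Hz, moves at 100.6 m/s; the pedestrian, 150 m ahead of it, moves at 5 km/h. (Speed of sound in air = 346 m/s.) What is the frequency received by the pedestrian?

149 Hz

5 km/h = 1.389 m/s.
The pedestrian is ahead, so the propeller plane is moving toward it while the pedestrian is moving away from the propeller plane.
Both move, so f' = f · (v − v_o)/(v − v_s).
f' = 106.4 × (346 − 1.389)/(346 − 100.6) = 106.4 × 344.61/245.4 ≈ 149 Hz.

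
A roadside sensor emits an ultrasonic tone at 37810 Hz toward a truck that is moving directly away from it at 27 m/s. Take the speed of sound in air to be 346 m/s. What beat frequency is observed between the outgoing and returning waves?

5474 Hz

The truck first receives the wave as a moving observer: f₁ = f₀ · (v − u)/v = 37810 × (346 − 27)/346 ≈ 34860 Hz.
On reflection it acts as a source moving away from the stationary detector: f₂ = f₁ · v/(v + u) = 34860 × 346/373 ≈ 32336 Hz.
Beat frequency: |f₂ − f₀| = 2u·f₀/(v + u) = 2 × 27 × 37810/373 ≈ 5474 Hz.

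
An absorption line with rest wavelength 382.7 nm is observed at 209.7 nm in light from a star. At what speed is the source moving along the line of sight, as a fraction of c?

λ'/λ₀ = 0.5479 < 1 (blueshift), so the source is approaching.
λ'/λ₀ = √((1 − β)/(1 + β)) for an approaching source ⇒ β = (1 − r²)/(1 + r²) with r = λ'/λ₀.
β = (1 − 0.3002)/(1 + 0.3002) ≈ 0.538.

0.538c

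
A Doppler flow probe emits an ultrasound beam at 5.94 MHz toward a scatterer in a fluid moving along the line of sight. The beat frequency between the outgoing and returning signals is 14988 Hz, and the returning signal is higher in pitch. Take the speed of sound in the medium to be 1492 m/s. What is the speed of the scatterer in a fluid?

1.88 m/s

Double Doppler shift off a moving reflector: f₂ = f₀ · (v + u)/(v − u) (u > 0 toward emitter).
Returning signal is higher, so f₂ = f₀ + Δf = 5940000 + 14988 = 5954988 Hz.
Rearranging, u = v · (f₂ − f₀)/(f₂ + f₀) = 1492 × 14988/11894988 ≈ 1.88 m/s.
So the scatterer in a fluid is moving at 1.88 m/s toward the emitter.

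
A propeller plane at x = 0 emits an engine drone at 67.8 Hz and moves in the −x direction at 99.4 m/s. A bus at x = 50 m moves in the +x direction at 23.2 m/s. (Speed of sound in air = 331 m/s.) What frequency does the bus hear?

The observer lies on the +x side, so the source is heading away from the observer and the observer is heading away from the source.
General Doppler shift: f' = f · (v − v_o)/(v + v_s).
f' = 67.8 × (331 − 23.2)/(331 + 99.4) = 67.8 × 307.8/430.4 ≈ 48.5 Hz.

48.5 Hz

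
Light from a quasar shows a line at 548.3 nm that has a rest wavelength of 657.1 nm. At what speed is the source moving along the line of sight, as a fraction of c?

0.179

λ'/λ₀ = 0.8344 < 1 (blueshift), so the source is approaching.
λ'/λ₀ = √((1 − β)/(1 + β)) for an approaching source ⇒ β = (1 − r²)/(1 + r²) with r = λ'/λ₀.
β = (1 − 0.6963)/(1 + 0.6963) ≈ 0.179.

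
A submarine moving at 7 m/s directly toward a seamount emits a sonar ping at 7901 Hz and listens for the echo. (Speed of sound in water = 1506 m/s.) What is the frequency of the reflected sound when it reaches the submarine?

The seamount receives the sound from a moving source: f₁ = f₀ · v/(v − v_e) = 7901 × 1506/1499 ≈ 7938 Hz.
On the return leg the submarine is a moving observer: f₂ = f₁ · (v + v_e)/v = 7938 × 1513/1506 ≈ 7975 Hz.

7975 Hz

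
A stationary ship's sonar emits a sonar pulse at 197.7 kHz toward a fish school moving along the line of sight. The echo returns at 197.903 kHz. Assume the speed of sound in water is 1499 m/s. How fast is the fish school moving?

0.77 m/s

Double Doppler shift off a moving reflector: f₂ = f₀ · (v + u)/(v − u) (u > 0 toward emitter).
Rearranging, u = v · (f₂ − f₀)/(f₂ + f₀) = 1499 × 0.203/395.603 ≈ 0.77 m/s.
So the fish school is moving at 0.77 m/s toward the emitter.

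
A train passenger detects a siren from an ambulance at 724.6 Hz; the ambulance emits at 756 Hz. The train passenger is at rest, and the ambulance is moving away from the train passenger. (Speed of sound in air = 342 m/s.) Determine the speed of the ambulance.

f' = f · v/(v + v_s) ⇒ v_s = v · |1 − f/f'|.
v_s = 342 × |1 − 756/724.6| = 342 × 0.04333 ≈ 14.8 m/s.

14.8 m/s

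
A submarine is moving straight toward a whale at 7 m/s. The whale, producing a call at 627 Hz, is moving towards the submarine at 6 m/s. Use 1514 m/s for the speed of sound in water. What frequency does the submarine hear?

General Doppler shift: f' = f · (v + v_o)/(v − v_s).
f' = 627 × (1514 + 7)/(1514 − 6) = 627 × 1521/1508 ≈ 632 Hz.

632 Hz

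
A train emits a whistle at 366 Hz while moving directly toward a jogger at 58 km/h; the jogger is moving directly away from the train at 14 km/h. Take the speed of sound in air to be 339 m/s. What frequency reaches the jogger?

380 Hz

58 km/h = 16.11 m/s; 14 km/h = 3.889 m/s.
Both move, so f' = f · (v − v_o)/(v − v_s).
f' = 366 × (339 − 3.889)/(339 − 16.11) = 366 × 335.11/322.89 ≈ 380 Hz.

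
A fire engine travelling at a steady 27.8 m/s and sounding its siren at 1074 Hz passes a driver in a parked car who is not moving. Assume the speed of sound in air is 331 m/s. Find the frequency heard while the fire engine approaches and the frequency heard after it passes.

1172 Hz approaching; 991 Hz receding

Approaching: f₁ = f · v/(v − v_s) = 1074 × 331/303.2 ≈ 1172 Hz.
Receding: f₂ = f · v/(v + v_s) = 1074 × 331/358.8 ≈ 991 Hz.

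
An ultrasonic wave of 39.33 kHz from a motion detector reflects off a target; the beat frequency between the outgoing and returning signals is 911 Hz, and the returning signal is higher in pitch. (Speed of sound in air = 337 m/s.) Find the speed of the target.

Double Doppler shift off a moving reflector: f₂ = f₀ · (v + u)/(v − u) (u > 0 toward emitter).
Returning signal is higher, so f₂ = f₀ + Δf = 39330 + 911 = 40241 Hz.
Rearranging, u = v · (f₂ − f₀)/(f₂ + f₀) = 337 × 911/79571 ≈ 3.9 m/s.
So the target is moving at 3.9 m/s toward the emitter.

3.9 m/s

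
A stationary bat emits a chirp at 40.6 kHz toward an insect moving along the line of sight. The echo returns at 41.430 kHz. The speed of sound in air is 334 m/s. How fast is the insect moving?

Double Doppler shift off a moving reflector: f₂ = f₀ · (v + u)/(v − u) (u > 0 toward emitter).
Rearranging, u = v · (f₂ − f₀)/(f₂ + f₀) = 334 × 0.830/82.030 ≈ 3.4 m/s.
So the insect is moving at 3.4 m/s toward the emitter.

3.4 m/s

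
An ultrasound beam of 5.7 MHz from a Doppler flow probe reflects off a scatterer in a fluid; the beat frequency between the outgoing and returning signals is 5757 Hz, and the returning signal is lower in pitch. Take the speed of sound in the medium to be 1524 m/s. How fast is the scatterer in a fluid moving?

Double Doppler shift off a moving reflector: f₂ = f₀ · (v + u)/(v − u) (u > 0 toward emitter).
Returning signal is lower, so f₂ = f₀ − Δf = 5700000 − 5757 = 5694243 Hz.
Rearranging, u = v · (f₂ − f₀)/(f₂ + f₀) = 1524 × -5757/11394243 ≈ -0.77 m/s.
So the scatterer in a fluid is moving at 0.77 m/s away from the emitter.

0.77 m/s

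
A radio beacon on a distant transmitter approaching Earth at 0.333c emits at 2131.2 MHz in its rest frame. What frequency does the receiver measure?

Relativistic Doppler for frequency: f' = f₀ · √((1 + β)/(1 − β)).
f' = 2131.2 × √(1.3330/0.6670) = 2131.2 × 1.41368 ≈ 3012.8 MHz.

3012.8 MHz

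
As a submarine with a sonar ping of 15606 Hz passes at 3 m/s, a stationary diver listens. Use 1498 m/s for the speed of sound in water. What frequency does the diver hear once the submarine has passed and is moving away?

15575 Hz

Receding: f₂ = f · v/(v + v_s) = 15606 × 1498/1501 ≈ 15575 Hz.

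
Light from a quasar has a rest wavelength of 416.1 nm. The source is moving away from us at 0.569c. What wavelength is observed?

Relativistic Doppler for wavelength: λ' = λ₀ · √((1 + β)/(1 − β)).
λ' = 416.1 × √(1.5690/0.4310) = 416.1 × 1.90798 ≈ 793.9 nm.

793.9 nm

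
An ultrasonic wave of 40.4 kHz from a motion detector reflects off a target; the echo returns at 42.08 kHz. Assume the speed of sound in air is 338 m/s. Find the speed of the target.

Double Doppler shift off a moving reflector: f₂ = f₀ · (v + u)/(v − u) (u > 0 toward emitter).
Rearranging, u = v · (f₂ − f₀)/(f₂ + f₀) = 338 × 1.68/82.48 ≈ 6.9 m/s.
So the target is moving at 6.9 m/s toward the emitter.

6.9 m/s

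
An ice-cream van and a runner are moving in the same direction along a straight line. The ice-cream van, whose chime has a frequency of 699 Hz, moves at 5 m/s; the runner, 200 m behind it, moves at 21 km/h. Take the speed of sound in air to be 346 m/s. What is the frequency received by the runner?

21 km/h = 5.833 m/s.
The runner is behind, so the ice-cream van is moving away from it while the runner is moving toward the ice-cream van.
With source receding and observer approaching, f' = f · (v + v_o)/(v + v_s).
f' = 699 × (346 + 5.833)/(346 + 5) = 699 × 351.83/351 ≈ 701 Hz.

701 Hz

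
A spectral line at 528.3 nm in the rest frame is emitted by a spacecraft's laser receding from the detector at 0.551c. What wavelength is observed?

Relativistic Doppler for wavelength: λ' = λ₀ · √((1 + β)/(1 − β)).
λ' = 528.3 × √(1.5510/0.4490) = 528.3 × 1.85859 ≈ 981.9 nm.

981.9 nm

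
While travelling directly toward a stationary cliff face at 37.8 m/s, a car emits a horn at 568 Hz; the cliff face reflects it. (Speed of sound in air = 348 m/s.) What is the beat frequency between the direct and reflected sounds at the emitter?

The cliff face receives the sound from a moving source: f₁ = f₀ · v/(v − v_e) = 568 × 348/310.2 ≈ 637.2 Hz.
On the return leg the car is a moving observer: f₂ = f₁ · (v + v_e)/v = 637.2 × 385.8/348 ≈ 706.4 Hz.
Beat against the emitted tone: |f₂ − f₀| = 2v_e·f₀/(v − v_e) = 2 × 37.8 × 568/310.2 ≈ 138 Hz.

138 Hz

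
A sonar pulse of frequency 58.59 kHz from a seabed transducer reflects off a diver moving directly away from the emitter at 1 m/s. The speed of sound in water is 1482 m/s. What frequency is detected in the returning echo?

58.5 kHz

The diver first receives the wave as a moving observer: f₁ = f₀ · (v − u)/v = 58.59 × (1482 − 1)/1482 ≈ 58.6 kHz.
The reflection then acts as a moving source: f₂ = f₁ · v/(v + u) ≈ 58.5 kHz.
Equivalently f₂ = f₀ · (v − u)/(v + u).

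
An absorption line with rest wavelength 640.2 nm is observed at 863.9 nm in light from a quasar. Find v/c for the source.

0.291

λ'/λ₀ = 1.3494 > 1 (redshift), so the source is receding.
λ'/λ₀ = √((1 + β)/(1 − β)) for a receding source ⇒ β = (r² − 1)/(r² + 1) with r = λ'/λ₀.
β = (1.8209 − 1)/(1.8209 + 1) ≈ 0.291.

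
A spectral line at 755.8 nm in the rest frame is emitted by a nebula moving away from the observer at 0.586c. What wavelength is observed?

1479.3 nm

Relativistic Doppler for wavelength: λ' = λ₀ · √((1 + β)/(1 − β)).
λ' = 755.8 × √(1.5860/0.4140) = 755.8 × 1.95727 ≈ 1479.3 nm.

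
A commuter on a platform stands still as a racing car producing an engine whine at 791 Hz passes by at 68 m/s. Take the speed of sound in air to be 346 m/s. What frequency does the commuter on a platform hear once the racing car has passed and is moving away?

Receding: f₂ = f · v/(v + v_s) = 791 × 346/414 ≈ 661 Hz.

661 Hz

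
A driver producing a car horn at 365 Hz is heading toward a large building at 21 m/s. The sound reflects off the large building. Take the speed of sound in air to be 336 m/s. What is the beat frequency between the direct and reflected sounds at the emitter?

The large building receives the sound from a moving source: f₁ = f₀ · v/(v − v_e) = 365 × 336/315 ≈ 389.3 Hz.
On the return leg the driver is a moving observer: f₂ = f₁ · (v + v_e)/v = 389.3 × 357/336 ≈ 413.7 Hz.
Beat against the emitted tone: |f₂ − f₀| = 2v_e·f₀/(v − v_e) = 2 × 21 × 365/315 ≈ 48.7 Hz.

48.7 Hz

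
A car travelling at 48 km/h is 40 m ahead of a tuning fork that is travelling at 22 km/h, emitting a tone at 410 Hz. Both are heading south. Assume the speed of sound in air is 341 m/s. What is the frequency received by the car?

401 Hz

22 km/h = 6.111 m/s; 48 km/h = 13.33 m/s.
The car is ahead, so the tuning fork is moving toward it while the car is moving away from the tuning fork.
With source approaching and observer receding, f' = f · (v − v_o)/(v − v_s).
f' = 410 × (341 − 13.33)/(341 − 6.111) = 410 × 327.67/334.89 ≈ 401 Hz.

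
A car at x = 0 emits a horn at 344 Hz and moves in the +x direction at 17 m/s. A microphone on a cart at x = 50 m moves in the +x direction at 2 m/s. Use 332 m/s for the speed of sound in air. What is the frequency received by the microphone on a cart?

360 Hz

The observer lies on the +x side, so the source is heading toward the observer and the observer is heading away from the source.
With source approaching and observer receding, f' = f · (v − v_o)/(v − v_s).
f' = 344 × (332 − 2)/(332 − 17) = 344 × 330/315 ≈ 360 Hz.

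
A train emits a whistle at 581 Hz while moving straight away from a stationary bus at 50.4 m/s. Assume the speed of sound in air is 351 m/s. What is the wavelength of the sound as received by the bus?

69.1 cm

With the source moving away from a stationary observer, f' = f · v/(v + v_s).
f' = 581 × 351/(351 + 50.4) ≈ 508 Hz.
λ' = v/f' = 351/508.049 ≈ 69.1 cm.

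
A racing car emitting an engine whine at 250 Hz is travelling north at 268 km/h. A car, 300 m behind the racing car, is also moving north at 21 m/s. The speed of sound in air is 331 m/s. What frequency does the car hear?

268 km/h = 74.44 m/s.
The car is behind, so the racing car is moving away from it while the car is moving toward the racing car.
General Doppler shift: f' = f · (v + v_o)/(v + v_s).
f' = 250 × (331 + 21)/(331 + 74.44) = 250 × 352/405.44 ≈ 217 Hz.

217 Hz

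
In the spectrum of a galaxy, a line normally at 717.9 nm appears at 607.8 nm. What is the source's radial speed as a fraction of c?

0.165c

λ'/λ₀ = 0.8466 < 1 (blueshift), so the source is approaching.
λ'/λ₀ = √((1 − β)/(1 + β)) for an approaching source ⇒ β = (1 − r²)/(1 + r²) with r = λ'/λ₀.
β = (1 − 0.7168)/(1 + 0.7168) ≈ 0.165.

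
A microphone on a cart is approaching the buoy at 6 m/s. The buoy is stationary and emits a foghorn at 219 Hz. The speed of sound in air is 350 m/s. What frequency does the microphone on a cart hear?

223 Hz

Only the observer moves, toward the source, so f' = f · (v + v_o)/v.
f' = 219 × (350 + 6)/350 = 219 × 356/350 ≈ 223 Hz.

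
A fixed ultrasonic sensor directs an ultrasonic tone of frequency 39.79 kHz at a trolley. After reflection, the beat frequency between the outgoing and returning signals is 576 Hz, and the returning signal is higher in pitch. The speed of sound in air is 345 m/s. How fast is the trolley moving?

Double Doppler shift off a moving reflector: f₂ = f₀ · (v + u)/(v − u) (u > 0 toward emitter).
Returning signal is higher, so f₂ = f₀ + Δf = 39790 + 576 = 40366 Hz.
Rearranging, u = v · (f₂ − f₀)/(f₂ + f₀) = 345 × 576/80156 ≈ 2.48 m/s.
So the trolley is moving at 2.48 m/s toward the emitter.

2.48 m/s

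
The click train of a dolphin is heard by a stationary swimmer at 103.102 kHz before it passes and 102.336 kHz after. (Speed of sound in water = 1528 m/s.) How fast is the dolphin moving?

f₁/f₂ = (v + v_s)/(v − v_s), so v_s = v · (f₁ − f₂)/(f₁ + f₂).
v_s = 1528 × (103.102 − 102.336)/(103.102 + 102.336) = 1528 × 0.766/205.438 ≈ 5.7 m/s.

5.7 m/s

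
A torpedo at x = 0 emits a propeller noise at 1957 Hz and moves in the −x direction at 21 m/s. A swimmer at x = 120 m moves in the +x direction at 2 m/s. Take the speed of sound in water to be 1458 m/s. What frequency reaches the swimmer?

1927 Hz

The observer lies on the +x side, so the source is heading away from the observer and the observer is heading away from the source.
General Doppler shift: f' = f · (v − v_o)/(v + v_s).
f' = 1957 × (1458 − 2)/(1458 + 21) = 1957 × 1456/1479 ≈ 1927 Hz.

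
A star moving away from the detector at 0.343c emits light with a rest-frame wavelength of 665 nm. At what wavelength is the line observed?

950.8 nm

Relativistic Doppler for wavelength: λ' = λ₀ · √((1 + β)/(1 − β)).
λ' = 665 × √(1.3430/0.6570) = 665 × 1.42973 ≈ 950.8 nm.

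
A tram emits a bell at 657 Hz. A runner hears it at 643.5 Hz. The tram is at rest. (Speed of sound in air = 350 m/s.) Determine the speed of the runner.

f' < f, so the runner is receding.
f' = f · (v − v_o)/v ⇒ v_o = v · |f'/f − 1|.
v_o = 350 × |643.5/657 − 1| = 350 × 0.02055 ≈ 7.2 m/s.

7.2 m/s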